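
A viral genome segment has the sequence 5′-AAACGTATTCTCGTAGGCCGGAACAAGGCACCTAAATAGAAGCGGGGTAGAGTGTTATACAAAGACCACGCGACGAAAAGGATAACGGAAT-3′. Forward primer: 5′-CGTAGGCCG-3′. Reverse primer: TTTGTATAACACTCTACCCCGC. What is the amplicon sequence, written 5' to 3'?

Forward primer CGTAGGCCG is found on the top strand at positions 12–20.
Taking the reverse complement of TTTGTATAACACTCTACCCCGC gives GCGGGGTAGAGTGTTATACAAA, found at positions 42–63 on the template; the primer anneals here to the top strand with its 3' end pointing upstream.
The product is the template from position 12 through 63 (52 bp).

5'-CGTAGGCCGGAACAAGGCACCTAAATAGAAGCGGGGTAGAGTGTTATACAAA-3'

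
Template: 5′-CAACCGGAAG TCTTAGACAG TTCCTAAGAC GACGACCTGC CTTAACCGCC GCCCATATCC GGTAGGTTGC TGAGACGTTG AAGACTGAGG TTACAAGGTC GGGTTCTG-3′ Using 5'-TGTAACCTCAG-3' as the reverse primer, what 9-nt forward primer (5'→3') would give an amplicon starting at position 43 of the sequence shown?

The reverse primer's reverse complement CTGAGGTTACA matches the template at positions 85–95; the product starts at position 43.
The forward primer is identical to the top strand over positions 43–51: TAACCGCCG.

5'-TAACCGCCG-3'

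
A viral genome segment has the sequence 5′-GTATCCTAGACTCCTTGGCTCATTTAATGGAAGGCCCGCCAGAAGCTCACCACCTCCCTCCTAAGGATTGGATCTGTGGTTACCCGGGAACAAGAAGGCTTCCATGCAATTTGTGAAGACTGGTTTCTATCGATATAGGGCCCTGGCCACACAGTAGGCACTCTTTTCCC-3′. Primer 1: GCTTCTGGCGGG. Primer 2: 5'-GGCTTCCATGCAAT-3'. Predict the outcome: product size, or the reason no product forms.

Primer 1 (GCTTCTGGCGGG) has reverse complement CCCGCCAGAAGC, which matches the top strand at positions 35–46; primer 1 anneals to the top strand there with its 3' end pointing upstream toward position 35.
Primer 2 (GGCTTCCATGCAAT) matches the top strand directly at positions 97–110; it anneals to the bottom strand with its 3' end pointing downstream toward position 110.
The 3' ends diverge (primer 1 extends toward position 1, primer 2 toward position 170), so the primers never converge on a shared product.

No product — the primers' 3' ends point away from each other.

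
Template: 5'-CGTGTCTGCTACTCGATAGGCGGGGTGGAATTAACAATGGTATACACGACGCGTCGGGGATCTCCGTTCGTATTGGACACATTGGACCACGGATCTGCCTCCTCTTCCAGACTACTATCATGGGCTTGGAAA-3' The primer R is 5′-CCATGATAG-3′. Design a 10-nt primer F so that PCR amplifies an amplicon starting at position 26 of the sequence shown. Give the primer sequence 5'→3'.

The reverse primer's reverse complement CTATCATGG matches the template at positions 115–123; the product starts at position 26.
The forward primer is identical to the top strand over positions 26–35: TGGAATTAAC.

5'-TGGAATTAAC-3'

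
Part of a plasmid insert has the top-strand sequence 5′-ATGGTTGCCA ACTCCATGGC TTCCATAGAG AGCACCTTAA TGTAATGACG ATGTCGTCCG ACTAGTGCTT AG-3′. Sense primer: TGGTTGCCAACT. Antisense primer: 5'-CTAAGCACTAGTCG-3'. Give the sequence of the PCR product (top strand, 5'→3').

5'-TGGTTGCCAACTCCATGGCTTCCATAGAGAGCACCTTAATGTAATGACGATGTCGTCCGACTAGTGCTTAG-3'

Scanning the template, TGGTTGCCAACT occurs at positions 2–13; this primer anneals to the bottom strand there with its 3' end pointing downstream.
The reverse primer's reverse complement is CGACTAGTGCTTAG, which matches the template at positions 59–72.
The product is the template from position 2 through 72 (71 bp).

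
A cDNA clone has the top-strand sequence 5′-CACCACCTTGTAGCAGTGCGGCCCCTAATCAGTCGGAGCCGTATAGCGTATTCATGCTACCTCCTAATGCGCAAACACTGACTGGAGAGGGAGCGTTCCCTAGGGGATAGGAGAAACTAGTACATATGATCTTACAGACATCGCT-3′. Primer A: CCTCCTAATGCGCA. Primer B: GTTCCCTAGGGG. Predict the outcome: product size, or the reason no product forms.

No product — both primers anneal to the same strand and extend in the same direction.

Primer A (CCTCCTAATGCGCA) matches the top strand at positions 60–73 (3' end points downstream).
Primer B (GTTCCCTAGGGG) also matches the top strand directly, at positions 95–106 — its reverse complement CCCCTAGGGAAC is not present.
Both primers anneal to the bottom strand with 3' ends pointing the same way, so neither can prime synthesis back toward the other.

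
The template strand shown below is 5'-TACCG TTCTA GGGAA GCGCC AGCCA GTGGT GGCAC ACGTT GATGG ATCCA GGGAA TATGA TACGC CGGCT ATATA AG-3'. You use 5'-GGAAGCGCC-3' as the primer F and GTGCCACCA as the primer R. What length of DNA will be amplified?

24 bp

The forward primer matches the template at positions 12–20.
Taking the reverse complement of GTGCCACCA gives TGGTGGCAC, found at positions 27–35 on the template; the primer anneals here to the top strand with its 3' end pointing upstream.
Product length = (reverse-primer end) − (forward-primer start) + 1 = 35 − 12 + 1 = 24 bp.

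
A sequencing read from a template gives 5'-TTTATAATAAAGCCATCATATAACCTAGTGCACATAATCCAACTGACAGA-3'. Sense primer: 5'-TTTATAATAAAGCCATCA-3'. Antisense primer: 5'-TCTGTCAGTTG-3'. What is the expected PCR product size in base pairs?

Forward primer TTTATAATAAAGCCATCA is found on the top strand at positions 1–18.
Taking the reverse complement of TCTGTCAGTTG gives CAACTGACAGA, found at positions 40–50 on the template; the primer anneals here to the top strand with its 3' end pointing upstream.
Amplicon spans positions 1–50: 50 bp.

50 bp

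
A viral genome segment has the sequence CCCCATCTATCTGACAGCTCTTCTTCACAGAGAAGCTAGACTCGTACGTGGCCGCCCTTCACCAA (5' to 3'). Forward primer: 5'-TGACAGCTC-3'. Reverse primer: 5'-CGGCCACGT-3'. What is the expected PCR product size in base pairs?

The forward primer matches the template at positions 12–20.
Taking the reverse complement of CGGCCACGT gives ACGTGGCCG, found at positions 46–54 on the template; the primer anneals here to the top strand with its 3' end pointing upstream.
Product length = (reverse-primer end) − (forward-primer start) + 1 = 54 − 12 + 1 = 43 bp.

43 bp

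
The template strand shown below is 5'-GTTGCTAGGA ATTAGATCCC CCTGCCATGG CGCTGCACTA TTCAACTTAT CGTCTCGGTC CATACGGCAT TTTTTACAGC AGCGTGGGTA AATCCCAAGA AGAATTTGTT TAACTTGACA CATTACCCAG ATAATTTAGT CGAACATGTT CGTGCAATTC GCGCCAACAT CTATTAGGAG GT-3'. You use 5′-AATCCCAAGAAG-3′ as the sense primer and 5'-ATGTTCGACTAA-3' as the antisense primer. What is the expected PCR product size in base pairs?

The forward primer matches the template at positions 91–102.
Taking the reverse complement of ATGTTCGACTAA gives TTAGTCGAACAT, found at positions 136–147 on the template; the primer anneals here to the top strand with its 3' end pointing upstream.
The product runs from position 91 to position 147, so its length is 147 − 91 + 1 = 57 bp.

57 bp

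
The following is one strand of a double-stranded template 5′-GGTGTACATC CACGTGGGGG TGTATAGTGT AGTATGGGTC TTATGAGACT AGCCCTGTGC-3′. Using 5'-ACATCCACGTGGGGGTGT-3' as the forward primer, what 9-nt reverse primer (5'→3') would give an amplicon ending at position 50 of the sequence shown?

5'-AGTCTCATA-3'

The forward primer binds at positions 6–23; the product's 3' end on the top strand is position 50.
The reverse primer anneals to the top strand over positions 42–50, i.e. to TATGAGACT.
Its sequence written 5'→3' is the reverse complement: AGTCTCATA.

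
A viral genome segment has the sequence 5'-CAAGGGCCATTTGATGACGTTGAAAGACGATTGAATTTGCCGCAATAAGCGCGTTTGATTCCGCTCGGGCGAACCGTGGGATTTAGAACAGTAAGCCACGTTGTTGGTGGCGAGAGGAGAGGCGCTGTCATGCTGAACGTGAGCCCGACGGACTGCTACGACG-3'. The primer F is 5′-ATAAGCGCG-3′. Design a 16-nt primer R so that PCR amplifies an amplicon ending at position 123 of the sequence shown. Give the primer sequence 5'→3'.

The forward primer binds at positions 45–53; the product's 3' end on the top strand is position 123.
The reverse primer anneals to the top strand over positions 108–123, i.e. to TGGCGAGAGGAGAGGC.
Its sequence written 5'→3' is the reverse complement: GCCTCTCCTCTCGCCA.

5'-GCCTCTCCTCTCGCCA-3'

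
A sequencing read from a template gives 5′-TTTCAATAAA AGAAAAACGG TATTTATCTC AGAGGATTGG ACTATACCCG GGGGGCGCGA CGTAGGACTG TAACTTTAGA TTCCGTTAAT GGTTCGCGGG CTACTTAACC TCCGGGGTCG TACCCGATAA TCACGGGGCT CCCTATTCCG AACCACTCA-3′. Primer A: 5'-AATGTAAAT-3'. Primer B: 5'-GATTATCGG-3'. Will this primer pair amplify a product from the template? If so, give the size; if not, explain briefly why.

Primer A (AATGTAAAT) does not match the top strand, and its reverse complement ATTTACATT does not match either.
With no annealing site for primer A, no amplification occurs.

No product — primer A has no binding site in the template.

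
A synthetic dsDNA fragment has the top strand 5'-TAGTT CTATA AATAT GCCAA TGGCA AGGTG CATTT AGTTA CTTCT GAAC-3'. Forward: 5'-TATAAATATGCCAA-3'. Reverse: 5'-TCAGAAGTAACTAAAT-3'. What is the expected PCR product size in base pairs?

41 bp

Scanning the template, TATAAATATGCCAA occurs at positions 7–20; this primer anneals to the bottom strand there with its 3' end pointing downstream.
The reverse primer's reverse complement is ATTTAGTTACTTCTGA, which matches the template at positions 32–47.
Product length = (reverse-primer end) − (forward-primer start) + 1 = 47 − 7 + 1 = 41 bp.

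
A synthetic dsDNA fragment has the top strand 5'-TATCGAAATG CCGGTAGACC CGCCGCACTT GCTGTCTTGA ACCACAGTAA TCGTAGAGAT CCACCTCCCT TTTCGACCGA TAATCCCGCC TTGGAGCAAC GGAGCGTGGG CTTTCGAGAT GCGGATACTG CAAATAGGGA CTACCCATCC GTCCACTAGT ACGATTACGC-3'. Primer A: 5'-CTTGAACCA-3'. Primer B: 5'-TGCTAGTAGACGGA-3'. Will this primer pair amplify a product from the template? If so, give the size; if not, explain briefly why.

No product — primer B has no binding site in the template.

Primer B (TGCTAGTAGACGGA) does not match the top strand, and its reverse complement TCCGTCTACTAGCA does not match either.
With no annealing site for primer B, no amplification occurs.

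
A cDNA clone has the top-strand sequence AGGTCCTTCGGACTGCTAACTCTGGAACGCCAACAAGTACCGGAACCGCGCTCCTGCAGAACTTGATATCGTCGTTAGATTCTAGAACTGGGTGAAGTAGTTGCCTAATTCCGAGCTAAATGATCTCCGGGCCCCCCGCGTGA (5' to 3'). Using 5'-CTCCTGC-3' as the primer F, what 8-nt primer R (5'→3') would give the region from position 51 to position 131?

5'-CCCGGAGA-3'

The product's 3' end on the top strand is position 131.
The reverse primer anneals to the top strand over positions 124–131, i.e. to TCTCCGGG.
Its sequence written 5'→3' is the reverse complement: CCCGGAGA.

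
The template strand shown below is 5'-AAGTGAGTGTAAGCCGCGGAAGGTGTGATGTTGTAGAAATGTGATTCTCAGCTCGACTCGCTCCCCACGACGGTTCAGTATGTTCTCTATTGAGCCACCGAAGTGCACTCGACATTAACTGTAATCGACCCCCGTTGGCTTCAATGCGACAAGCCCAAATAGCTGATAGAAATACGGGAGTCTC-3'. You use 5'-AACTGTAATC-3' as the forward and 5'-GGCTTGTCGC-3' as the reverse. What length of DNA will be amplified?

39 bp

Scanning the template, AACTGTAATC occurs at positions 117–126; this primer anneals to the bottom strand there with its 3' end pointing downstream.
The reverse primer's reverse complement is GCGACAAGCC, which matches the template at positions 146–155.
Amplicon spans positions 117–155: 39 bp.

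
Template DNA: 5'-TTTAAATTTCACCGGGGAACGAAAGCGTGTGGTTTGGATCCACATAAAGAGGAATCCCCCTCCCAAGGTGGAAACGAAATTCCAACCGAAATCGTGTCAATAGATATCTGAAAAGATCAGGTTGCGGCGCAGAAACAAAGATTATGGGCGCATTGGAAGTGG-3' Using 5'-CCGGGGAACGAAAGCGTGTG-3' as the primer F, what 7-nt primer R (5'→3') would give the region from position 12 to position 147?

5'-CCATAAT-3'

The product's 3' end on the top strand is position 147.
The reverse primer anneals to the top strand over positions 141–147, i.e. to ATTATGG.
Its sequence written 5'→3' is the reverse complement: CCATAAT.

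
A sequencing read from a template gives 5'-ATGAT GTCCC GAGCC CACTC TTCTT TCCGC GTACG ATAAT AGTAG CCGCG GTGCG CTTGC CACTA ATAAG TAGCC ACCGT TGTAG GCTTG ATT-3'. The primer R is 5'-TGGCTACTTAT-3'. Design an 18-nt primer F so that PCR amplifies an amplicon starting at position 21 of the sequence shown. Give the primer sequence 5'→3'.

5'-TTCTTTCCGCGTACGATA-3'

The reverse primer's reverse complement ATAAGTAGCCA matches the template at positions 66–76; the product starts at position 21.
The forward primer is identical to the top strand over positions 21–38: TTCTTTCCGCGTACGATA.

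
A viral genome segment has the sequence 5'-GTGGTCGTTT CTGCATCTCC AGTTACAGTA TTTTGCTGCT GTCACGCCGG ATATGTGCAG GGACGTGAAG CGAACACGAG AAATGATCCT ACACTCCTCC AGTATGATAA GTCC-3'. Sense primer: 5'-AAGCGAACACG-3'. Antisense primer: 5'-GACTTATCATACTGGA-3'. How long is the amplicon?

46 bp

Scanning the template, AAGCGAACACG occurs at positions 68–78; this primer anneals to the bottom strand there with its 3' end pointing downstream.
Taking the reverse complement of GACTTATCATACTGGA gives TCCAGTATGATAAGTC, found at positions 98–113 on the template; the primer anneals here to the top strand with its 3' end pointing upstream.
Product length = (reverse-primer end) − (forward-primer start) + 1 = 113 − 68 + 1 = 46 bp.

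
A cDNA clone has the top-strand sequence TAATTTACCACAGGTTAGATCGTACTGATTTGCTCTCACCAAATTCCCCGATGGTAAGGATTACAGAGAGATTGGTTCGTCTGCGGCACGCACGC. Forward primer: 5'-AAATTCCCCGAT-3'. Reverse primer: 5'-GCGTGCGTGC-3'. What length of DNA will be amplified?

Forward primer AAATTCCCCGAT is found on the top strand at positions 41–52.
Taking the reverse complement of GCGTGCGTGC gives GCACGCACGC, found at positions 86–95 on the template; the primer anneals here to the top strand with its 3' end pointing upstream.
The product runs from position 41 to position 95, so its length is 95 − 41 + 1 = 55 bp.

55 bp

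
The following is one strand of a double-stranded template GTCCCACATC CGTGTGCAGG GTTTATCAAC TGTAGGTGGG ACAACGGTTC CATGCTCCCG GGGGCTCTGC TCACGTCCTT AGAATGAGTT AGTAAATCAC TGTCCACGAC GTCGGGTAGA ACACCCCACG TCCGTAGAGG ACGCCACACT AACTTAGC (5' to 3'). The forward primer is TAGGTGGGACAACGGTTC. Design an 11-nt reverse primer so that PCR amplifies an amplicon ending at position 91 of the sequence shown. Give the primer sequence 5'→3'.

The forward primer binds at positions 33–50; the product's 3' end on the top strand is position 91.
The reverse primer anneals to the top strand over positions 81–91, i.e. to AGAATGAGTTA.
Its sequence written 5'→3' is the reverse complement: TAACTCATTCT.

5'-TAACTCATTCT-3'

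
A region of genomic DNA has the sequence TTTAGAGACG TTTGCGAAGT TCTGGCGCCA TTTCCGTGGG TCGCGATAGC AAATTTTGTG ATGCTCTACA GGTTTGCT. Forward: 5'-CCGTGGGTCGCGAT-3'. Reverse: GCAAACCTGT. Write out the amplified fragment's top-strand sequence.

Scanning the template, CCGTGGGTCGCGAT occurs at positions 34–47; this primer anneals to the bottom strand there with its 3' end pointing downstream.
Reverse complement of the reverse primer: ACAGGTTTGC. This occurs on the top strand at positions 68–77.
The product is the template from position 34 through 77 (44 bp).

5'-CCGTGGGTCGCGATAGCAAATTTTGTGATGCTCTACAGGTTTGC-3'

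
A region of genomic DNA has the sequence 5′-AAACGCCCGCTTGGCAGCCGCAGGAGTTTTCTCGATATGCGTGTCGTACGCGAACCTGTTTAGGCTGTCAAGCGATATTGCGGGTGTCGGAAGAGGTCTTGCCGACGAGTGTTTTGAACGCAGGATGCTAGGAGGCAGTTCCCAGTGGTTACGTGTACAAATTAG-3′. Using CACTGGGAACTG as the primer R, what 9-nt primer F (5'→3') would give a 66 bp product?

5'-GGGTGTCGG-3'

The reverse primer's reverse complement CAGTTCCCAGTG matches the template at positions 136–147, so the product ends at position 147.
A 66 bp product then starts at position 147 − 66 + 1 = 82.
The forward primer is identical to the top strand there: GGGTGTCGG.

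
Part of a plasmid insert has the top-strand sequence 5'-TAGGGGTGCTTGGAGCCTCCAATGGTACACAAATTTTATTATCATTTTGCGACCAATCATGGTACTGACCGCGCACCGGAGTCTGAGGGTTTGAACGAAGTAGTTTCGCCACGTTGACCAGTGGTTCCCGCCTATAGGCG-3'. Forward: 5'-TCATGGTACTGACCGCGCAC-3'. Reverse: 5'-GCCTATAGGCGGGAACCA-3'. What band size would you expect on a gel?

83 bp

Scanning the template, TCATGGTACTGACCGCGCAC occurs at positions 57–76; this primer anneals to the bottom strand there with its 3' end pointing downstream.
Taking the reverse complement of GCCTATAGGCGGGAACCA gives TGGTTCCCGCCTATAGGC, found at positions 122–139 on the template; the primer anneals here to the top strand with its 3' end pointing upstream.
Amplicon spans positions 57–139: 83 bp.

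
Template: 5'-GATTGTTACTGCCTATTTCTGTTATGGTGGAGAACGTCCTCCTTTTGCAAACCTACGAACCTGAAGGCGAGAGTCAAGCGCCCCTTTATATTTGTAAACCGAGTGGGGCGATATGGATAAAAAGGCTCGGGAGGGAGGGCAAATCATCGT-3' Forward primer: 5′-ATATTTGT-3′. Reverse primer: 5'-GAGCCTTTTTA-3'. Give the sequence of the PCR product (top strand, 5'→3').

The forward primer matches the template at positions 88–95.
Reverse complement of the reverse primer: TAAAAAGGCTC. This occurs on the top strand at positions 118–128.
The product is the template from position 88 through 128 (41 bp).

5'-ATATTTGTAAACCGAGTGGGGCGATATGGATAAAAAGGCTC-3'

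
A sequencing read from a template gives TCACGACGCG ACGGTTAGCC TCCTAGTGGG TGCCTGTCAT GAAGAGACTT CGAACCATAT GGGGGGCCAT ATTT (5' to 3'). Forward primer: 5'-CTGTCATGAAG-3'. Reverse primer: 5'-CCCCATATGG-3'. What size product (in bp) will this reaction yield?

31 bp

Forward primer CTGTCATGAAG is found on the top strand at positions 34–44.
Taking the reverse complement of CCCCATATGG gives CCATATGGGG, found at positions 55–64 on the template; the primer anneals here to the top strand with its 3' end pointing upstream.
The product runs from position 34 to position 64, so its length is 64 − 34 + 1 = 31 bp.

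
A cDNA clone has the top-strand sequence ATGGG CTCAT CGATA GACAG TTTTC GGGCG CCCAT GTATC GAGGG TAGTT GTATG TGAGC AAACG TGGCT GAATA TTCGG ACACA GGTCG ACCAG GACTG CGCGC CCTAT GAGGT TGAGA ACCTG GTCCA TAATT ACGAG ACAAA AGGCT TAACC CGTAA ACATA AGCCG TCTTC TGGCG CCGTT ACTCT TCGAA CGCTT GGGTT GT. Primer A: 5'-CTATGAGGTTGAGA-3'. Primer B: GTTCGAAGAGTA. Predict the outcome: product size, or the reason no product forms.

Yes — a 90 bp product.

Primer A (CTATGAGGTTGAGA) matches the top strand at positions 107–120; it acts as a forward primer.
Primer B's reverse complement is TACTCTTCGAAC, matching the top strand at positions 185–196; it acts as a reverse primer.
The 3' ends face each other across positions 107–196, giving a 90 bp product.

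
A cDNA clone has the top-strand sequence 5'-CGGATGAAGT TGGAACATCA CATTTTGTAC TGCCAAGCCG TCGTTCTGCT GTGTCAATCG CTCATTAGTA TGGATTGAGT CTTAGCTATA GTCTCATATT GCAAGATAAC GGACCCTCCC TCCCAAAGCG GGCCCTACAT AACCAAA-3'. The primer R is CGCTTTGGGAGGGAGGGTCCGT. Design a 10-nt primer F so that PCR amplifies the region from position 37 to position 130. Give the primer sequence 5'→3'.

The reverse primer's reverse complement ACGGACCCTCCCTCCCAAAGCG matches the template at positions 109–130; the product starts at position 37.
The forward primer is identical to the top strand over positions 37–46: GCCGTCGTTC.

5'-GCCGTCGTTC-3'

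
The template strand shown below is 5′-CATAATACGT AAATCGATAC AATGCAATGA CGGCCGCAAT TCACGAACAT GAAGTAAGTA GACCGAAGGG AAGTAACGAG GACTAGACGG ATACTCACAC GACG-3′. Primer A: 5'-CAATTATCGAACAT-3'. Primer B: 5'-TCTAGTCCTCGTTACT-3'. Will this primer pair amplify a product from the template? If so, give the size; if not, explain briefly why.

Primer A (CAATTATCGAACAT) does not match the top strand, and its reverse complement ATGTTCGATAATTG does not match either.
With no annealing site for primer A, no amplification occurs.

No product — primer A has no binding site in the template.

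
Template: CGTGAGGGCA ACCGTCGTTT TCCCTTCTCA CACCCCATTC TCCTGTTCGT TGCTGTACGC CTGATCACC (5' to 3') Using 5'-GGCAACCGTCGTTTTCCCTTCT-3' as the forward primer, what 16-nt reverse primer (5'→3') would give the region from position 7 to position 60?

5'-GCGTACAGCAACGAAC-3'

The product's 3' end on the top strand is position 60.
The reverse primer anneals to the top strand over positions 45–60, i.e. to GTTCGTTGCTGTACGC.
Its sequence written 5'→3' is the reverse complement: GCGTACAGCAACGAAC.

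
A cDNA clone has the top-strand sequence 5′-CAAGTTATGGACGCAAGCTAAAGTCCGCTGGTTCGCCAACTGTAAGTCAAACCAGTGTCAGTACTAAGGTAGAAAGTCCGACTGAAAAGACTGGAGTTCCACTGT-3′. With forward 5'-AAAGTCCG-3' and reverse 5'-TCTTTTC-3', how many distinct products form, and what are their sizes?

Two products: 71 bp, 18 bp

The forward primer AAAGTCCG matches the top strand at positions 20–27, 73–80.
The reverse primer's reverse complement is GAAAAGA, matching at positions 84–90.
Each forward site pairs with the reverse site to give a product ending at position 90: sizes 71, 18 bp.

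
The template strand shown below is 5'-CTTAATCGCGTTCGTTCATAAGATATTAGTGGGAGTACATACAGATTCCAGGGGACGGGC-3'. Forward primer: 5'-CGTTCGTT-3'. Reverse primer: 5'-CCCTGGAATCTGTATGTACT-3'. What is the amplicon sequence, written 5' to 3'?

5'-CGTTCGTTCATAAGATATTAGTGGGAGTACATACAGATTCCAGGG-3'

Scanning the template, CGTTCGTT occurs at positions 9–16; this primer anneals to the bottom strand there with its 3' end pointing downstream.
Reverse complement of the reverse primer: AGTACATACAGATTCCAGGG. This occurs on the top strand at positions 34–53.
The product is the template from position 9 through 53 (45 bp).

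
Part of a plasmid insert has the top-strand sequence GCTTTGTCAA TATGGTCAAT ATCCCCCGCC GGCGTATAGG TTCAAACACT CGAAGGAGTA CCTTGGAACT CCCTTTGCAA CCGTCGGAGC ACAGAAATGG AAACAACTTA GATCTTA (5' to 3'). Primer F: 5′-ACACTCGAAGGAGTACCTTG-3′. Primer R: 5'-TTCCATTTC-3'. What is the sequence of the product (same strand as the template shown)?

Forward primer ACACTCGAAGGAGTACCTTG is found on the top strand at positions 46–65.
Taking the reverse complement of TTCCATTTC gives GAAATGGAA, found at positions 94–102 on the template; the primer anneals here to the top strand with its 3' end pointing upstream.
The product is the template from position 46 through 102 (57 bp).

5'-ACACTCGAAGGAGTACCTTGGAACTCCCTTTGCAACCGTCGGAGCACAGAAATGGAA-3'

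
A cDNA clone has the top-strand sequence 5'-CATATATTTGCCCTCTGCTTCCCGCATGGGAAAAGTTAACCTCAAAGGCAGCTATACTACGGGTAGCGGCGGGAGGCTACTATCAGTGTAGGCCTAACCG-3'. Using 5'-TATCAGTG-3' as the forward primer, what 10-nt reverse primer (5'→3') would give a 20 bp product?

The forward primer binds at positions 81–88, so a 20 bp product ends at position 81 + 20 − 1 = 100.
The reverse primer anneals to the top strand over positions 91–100, i.e. to GGCCTAACCG.
Its sequence written 5'→3' is the reverse complement: CGGTTAGGCC.

5'-CGGTTAGGCC-3'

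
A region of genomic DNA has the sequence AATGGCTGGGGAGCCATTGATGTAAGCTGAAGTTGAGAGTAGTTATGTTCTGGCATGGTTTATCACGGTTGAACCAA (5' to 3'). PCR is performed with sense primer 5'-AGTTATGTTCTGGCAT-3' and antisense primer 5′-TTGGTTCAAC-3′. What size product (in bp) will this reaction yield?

Scanning the template, AGTTATGTTCTGGCAT occurs at positions 41–56; this primer anneals to the bottom strand there with its 3' end pointing downstream.
Reverse complement of the reverse primer: GTTGAACCAA. This occurs on the top strand at positions 68–77.
Product length = (reverse-primer end) − (forward-primer start) + 1 = 77 − 41 + 1 = 37 bp.

37 bp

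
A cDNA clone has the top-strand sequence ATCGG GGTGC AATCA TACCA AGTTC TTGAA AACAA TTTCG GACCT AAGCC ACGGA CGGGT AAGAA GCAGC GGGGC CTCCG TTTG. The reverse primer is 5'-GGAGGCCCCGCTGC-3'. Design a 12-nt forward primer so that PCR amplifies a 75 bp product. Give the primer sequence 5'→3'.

The reverse primer's reverse complement GCAGCGGGGCCTCC matches the template at positions 66–79, so the product ends at position 79.
A 75 bp product then starts at position 79 − 75 + 1 = 5.
The forward primer is identical to the top strand there: GGGTGCAATCAT.

5'-GGGTGCAATCAT-3'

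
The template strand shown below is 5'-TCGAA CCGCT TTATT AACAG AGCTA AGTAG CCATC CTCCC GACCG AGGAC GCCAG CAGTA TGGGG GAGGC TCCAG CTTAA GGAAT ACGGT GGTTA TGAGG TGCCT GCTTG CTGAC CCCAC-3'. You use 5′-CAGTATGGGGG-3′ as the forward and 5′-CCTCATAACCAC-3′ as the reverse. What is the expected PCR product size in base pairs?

45 bp

Scanning the template, CAGTATGGGGG occurs at positions 56–66; this primer anneals to the bottom strand there with its 3' end pointing downstream.
Reverse complement of the reverse primer: GTGGTTATGAGG. This occurs on the top strand at positions 89–100.
The product runs from position 56 to position 100, so its length is 100 − 56 + 1 = 45 bp.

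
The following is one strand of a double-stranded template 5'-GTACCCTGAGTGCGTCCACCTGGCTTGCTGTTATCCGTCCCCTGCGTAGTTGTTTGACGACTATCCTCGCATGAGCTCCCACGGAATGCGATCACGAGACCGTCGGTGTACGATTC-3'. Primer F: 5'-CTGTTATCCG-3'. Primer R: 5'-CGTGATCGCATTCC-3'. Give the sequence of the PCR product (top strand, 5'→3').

5'-CTGTTATCCGTCCCCTGCGTAGTTGTTTGACGACTATCCTCGCATGAGCTCCCACGGAATGCGATCACG-3'

The forward primer matches the template at positions 28–37.
Reverse complement of the reverse primer: GGAATGCGATCACG. This occurs on the top strand at positions 83–96.
The product is the template from position 28 through 96 (69 bp).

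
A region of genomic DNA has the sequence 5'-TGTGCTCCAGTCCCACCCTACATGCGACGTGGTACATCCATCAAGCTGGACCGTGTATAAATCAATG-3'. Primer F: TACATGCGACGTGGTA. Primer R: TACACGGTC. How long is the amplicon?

39 bp

Scanning the template, TACATGCGACGTGGTA occurs at positions 19–34; this primer anneals to the bottom strand there with its 3' end pointing downstream.
Taking the reverse complement of TACACGGTC gives GACCGTGTA, found at positions 49–57 on the template; the primer anneals here to the top strand with its 3' end pointing upstream.
Product length = (reverse-primer end) − (forward-primer start) + 1 = 57 − 19 + 1 = 39 bp.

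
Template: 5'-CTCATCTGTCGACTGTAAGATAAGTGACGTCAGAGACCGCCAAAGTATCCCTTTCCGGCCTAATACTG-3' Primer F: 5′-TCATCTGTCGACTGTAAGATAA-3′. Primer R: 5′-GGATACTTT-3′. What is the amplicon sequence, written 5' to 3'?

5'-TCATCTGTCGACTGTAAGATAAGTGACGTCAGAGACCGCCAAAGTATCC-3'

Scanning the template, TCATCTGTCGACTGTAAGATAA occurs at positions 2–23; this primer anneals to the bottom strand there with its 3' end pointing downstream.
Reverse complement of the reverse primer: AAAGTATCC. This occurs on the top strand at positions 42–50.
The product is the template from position 2 through 50 (49 bp).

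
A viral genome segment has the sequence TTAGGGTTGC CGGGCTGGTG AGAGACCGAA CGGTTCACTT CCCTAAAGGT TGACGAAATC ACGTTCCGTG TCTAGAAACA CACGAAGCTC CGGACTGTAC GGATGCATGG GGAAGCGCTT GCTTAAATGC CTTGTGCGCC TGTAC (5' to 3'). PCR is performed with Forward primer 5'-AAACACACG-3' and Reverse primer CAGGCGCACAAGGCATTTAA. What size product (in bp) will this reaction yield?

67 bp

Forward primer AAACACACG is found on the top strand at positions 76–84.
The reverse primer's reverse complement is TTAAATGCCTTGTGCGCCTG, which matches the template at positions 123–142.
Product length = (reverse-primer end) − (forward-primer start) + 1 = 142 − 76 + 1 = 67 bp.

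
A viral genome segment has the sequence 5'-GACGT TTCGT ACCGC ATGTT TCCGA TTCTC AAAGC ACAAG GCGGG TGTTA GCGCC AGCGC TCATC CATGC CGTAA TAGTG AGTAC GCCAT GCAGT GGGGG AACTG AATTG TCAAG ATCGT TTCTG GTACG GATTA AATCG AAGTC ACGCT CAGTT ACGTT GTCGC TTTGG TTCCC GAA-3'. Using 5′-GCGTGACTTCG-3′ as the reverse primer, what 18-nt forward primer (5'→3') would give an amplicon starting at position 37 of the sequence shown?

5'-CAAGGCGGGTGTTAGCGC-3'

The reverse primer's reverse complement CGAAGTCACGC matches the template at positions 139–149; the product starts at position 37.
The forward primer is identical to the top strand over positions 37–54: CAAGGCGGGTGTTAGCGC.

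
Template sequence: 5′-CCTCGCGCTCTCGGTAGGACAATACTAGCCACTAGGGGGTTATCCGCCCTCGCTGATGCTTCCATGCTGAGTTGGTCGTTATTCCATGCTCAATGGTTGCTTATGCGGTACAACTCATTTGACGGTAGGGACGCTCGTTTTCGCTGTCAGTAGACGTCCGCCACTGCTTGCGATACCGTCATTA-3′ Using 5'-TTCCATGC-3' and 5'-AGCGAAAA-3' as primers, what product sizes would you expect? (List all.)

86 bp, 64 bp

The forward primer TTCCATGC matches the top strand at positions 60–67, 82–89.
The reverse primer's reverse complement is TTTTCGCT, matching at positions 138–145.
Each forward site pairs with the reverse site to give a product ending at position 145: sizes 86, 64 bp.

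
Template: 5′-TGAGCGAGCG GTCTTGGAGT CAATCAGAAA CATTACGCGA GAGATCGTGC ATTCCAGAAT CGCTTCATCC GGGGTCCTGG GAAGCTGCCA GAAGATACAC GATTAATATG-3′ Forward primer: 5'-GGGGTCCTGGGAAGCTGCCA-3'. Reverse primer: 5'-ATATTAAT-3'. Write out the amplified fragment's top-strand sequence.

5'-GGGGTCCTGGGAAGCTGCCAGAAGATACACGATTAATAT-3'

The forward primer matches the template at positions 71–90.
Reverse complement of the reverse primer: ATTAATAT. This occurs on the top strand at positions 102–109.
The product is the template from position 71 through 109 (39 bp).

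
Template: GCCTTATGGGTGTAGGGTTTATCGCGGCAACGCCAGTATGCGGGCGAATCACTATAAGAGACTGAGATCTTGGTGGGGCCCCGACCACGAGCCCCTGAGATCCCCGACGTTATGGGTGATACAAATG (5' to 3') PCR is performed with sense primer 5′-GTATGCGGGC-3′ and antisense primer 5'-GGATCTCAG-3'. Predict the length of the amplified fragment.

68 bp

The forward primer matches the template at positions 36–45.
Reverse complement of the reverse primer: CTGAGATCC. This occurs on the top strand at positions 95–103.
Amplicon spans positions 36–103: 68 bp.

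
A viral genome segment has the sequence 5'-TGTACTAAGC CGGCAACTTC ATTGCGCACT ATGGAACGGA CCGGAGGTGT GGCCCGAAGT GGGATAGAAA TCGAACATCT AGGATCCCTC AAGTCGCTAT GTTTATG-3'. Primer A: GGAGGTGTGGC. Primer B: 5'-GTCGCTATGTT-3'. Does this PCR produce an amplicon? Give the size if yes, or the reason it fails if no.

No product — both primers anneal to the same strand and extend in the same direction.

Primer A (GGAGGTGTGGC) matches the top strand at positions 43–53 (3' end points downstream).
Primer B (GTCGCTATGTT) also matches the top strand directly, at positions 93–103 — its reverse complement AACATAGCGAC is not present.
Both primers anneal to the bottom strand with 3' ends pointing the same way, so neither can prime synthesis back toward the other.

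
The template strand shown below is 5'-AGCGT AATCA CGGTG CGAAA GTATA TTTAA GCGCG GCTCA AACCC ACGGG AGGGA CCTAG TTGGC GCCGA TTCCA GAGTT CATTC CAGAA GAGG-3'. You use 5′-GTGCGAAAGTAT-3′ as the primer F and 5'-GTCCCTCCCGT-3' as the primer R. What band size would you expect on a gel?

44 bp

Scanning the template, GTGCGAAAGTAT occurs at positions 13–24; this primer anneals to the bottom strand there with its 3' end pointing downstream.
Reverse complement of the reverse primer: ACGGGAGGGAC. This occurs on the top strand at positions 46–56.
Product length = (reverse-primer end) − (forward-primer start) + 1 = 56 − 13 + 1 = 44 bp.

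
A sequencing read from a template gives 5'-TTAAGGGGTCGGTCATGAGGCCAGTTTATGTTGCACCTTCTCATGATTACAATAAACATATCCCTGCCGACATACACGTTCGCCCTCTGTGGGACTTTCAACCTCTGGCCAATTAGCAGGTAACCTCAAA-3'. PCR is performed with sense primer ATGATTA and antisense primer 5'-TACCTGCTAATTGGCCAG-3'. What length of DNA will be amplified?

80 bp

Forward primer ATGATTA is found on the top strand at positions 43–49.
Taking the reverse complement of TACCTGCTAATTGGCCAG gives CTGGCCAATTAGCAGGTA, found at positions 105–122 on the template; the primer anneals here to the top strand with its 3' end pointing upstream.
Product length = (reverse-primer end) − (forward-primer start) + 1 = 122 − 43 + 1 = 80 bp.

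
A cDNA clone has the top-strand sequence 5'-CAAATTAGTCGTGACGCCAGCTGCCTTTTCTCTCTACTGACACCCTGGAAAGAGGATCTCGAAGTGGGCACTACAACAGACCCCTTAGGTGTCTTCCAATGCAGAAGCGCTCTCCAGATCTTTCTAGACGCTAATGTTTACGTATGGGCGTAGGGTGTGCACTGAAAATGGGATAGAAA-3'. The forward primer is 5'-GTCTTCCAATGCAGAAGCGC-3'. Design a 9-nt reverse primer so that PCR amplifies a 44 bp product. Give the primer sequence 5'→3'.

The forward primer binds at positions 91–110, so a 44 bp product ends at position 91 + 44 − 1 = 134.
The reverse primer anneals to the top strand over positions 126–134, i.e. to AGACGCTAA.
Its sequence written 5'→3' is the reverse complement: TTAGCGTCT.

5'-TTAGCGTCT-3'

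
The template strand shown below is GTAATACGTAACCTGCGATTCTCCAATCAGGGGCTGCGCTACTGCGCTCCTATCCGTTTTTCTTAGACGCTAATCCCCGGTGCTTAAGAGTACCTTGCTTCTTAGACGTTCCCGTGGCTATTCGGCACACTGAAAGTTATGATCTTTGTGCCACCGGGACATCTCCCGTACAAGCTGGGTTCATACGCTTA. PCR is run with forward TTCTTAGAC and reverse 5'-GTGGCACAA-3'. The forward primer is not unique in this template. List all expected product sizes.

The forward primer TTCTTAGAC matches the top strand at positions 60–68, 99–107.
The reverse primer's reverse complement is TTGTGCCAC, matching at positions 146–154.
Each forward site pairs with the reverse site to give a product ending at position 154: sizes 95, 56 bp.

95 bp, 56 bp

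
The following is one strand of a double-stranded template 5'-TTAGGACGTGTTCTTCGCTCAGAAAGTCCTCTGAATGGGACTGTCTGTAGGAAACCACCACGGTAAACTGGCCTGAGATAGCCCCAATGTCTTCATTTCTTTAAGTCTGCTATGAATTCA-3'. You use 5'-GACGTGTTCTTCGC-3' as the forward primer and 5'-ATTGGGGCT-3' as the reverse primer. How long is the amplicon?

84 bp

The forward primer matches the template at positions 5–18.
Taking the reverse complement of ATTGGGGCT gives AGCCCCAAT, found at positions 80–88 on the template; the primer anneals here to the top strand with its 3' end pointing upstream.
Product length = (reverse-primer end) − (forward-primer start) + 1 = 88 − 5 + 1 = 84 bp.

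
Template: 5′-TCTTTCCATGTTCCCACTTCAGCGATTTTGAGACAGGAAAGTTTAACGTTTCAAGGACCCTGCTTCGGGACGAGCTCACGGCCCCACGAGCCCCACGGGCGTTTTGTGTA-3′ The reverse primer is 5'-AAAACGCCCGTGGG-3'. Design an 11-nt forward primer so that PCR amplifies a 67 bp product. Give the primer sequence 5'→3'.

The reverse primer's reverse complement CCCACGGGCGTTTT matches the template at positions 92–105, so the product ends at position 105.
A 67 bp product then starts at position 105 − 67 + 1 = 39.
The forward primer is identical to the top strand there: AAGTTTAACGT.

5'-AAGTTTAACGT-3'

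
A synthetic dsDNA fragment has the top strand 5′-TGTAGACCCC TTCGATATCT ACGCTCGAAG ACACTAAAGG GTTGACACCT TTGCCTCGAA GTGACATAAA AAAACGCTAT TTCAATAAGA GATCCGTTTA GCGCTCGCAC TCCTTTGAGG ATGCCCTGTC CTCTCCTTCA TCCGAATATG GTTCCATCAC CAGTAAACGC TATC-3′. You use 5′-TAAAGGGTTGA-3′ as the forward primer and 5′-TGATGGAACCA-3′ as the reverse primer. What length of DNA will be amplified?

125 bp

Forward primer TAAAGGGTTGA is found on the top strand at positions 35–45.
Taking the reverse complement of TGATGGAACCA gives TGGTTCCATCA, found at positions 149–159 on the template; the primer anneals here to the top strand with its 3' end pointing upstream.
The product runs from position 35 to position 159, so its length is 159 − 35 + 1 = 125 bp.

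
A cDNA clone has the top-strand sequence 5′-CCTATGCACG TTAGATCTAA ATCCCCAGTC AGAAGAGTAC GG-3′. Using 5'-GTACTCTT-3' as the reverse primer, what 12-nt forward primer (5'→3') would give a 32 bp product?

The reverse primer's reverse complement AAGAGTAC matches the template at positions 33–40, so the product ends at position 40.
A 32 bp product then starts at position 40 − 32 + 1 = 9.
The forward primer is identical to the top strand there: CGTTAGATCTAA.

5'-CGTTAGATCTAA-3'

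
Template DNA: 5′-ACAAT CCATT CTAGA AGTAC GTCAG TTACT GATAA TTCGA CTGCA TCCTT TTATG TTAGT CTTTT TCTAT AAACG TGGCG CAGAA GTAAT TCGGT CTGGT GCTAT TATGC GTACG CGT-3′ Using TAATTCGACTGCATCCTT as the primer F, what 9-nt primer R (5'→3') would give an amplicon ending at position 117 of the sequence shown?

5'-CGCGTACGC-3'

The forward primer binds at positions 33–50; the product's 3' end on the top strand is position 117.
The reverse primer anneals to the top strand over positions 109–117, i.e. to GCGTACGCG.
Its sequence written 5'→3' is the reverse complement: CGCGTACGC.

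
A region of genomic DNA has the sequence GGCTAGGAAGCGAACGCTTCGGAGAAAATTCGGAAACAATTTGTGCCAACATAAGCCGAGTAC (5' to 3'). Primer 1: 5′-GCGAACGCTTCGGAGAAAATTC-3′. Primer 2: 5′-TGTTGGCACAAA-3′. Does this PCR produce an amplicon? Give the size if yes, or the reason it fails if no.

Primer 1 (GCGAACGCTTCGGAGAAAATTC) matches the top strand at positions 10–31; it acts as a forward primer.
Primer 2's reverse complement is TTTGTGCCAACA, matching the top strand at positions 40–51; it acts as a reverse primer.
The 3' ends face each other across positions 10–51, giving a 42 bp product.

Yes — a 42 bp product.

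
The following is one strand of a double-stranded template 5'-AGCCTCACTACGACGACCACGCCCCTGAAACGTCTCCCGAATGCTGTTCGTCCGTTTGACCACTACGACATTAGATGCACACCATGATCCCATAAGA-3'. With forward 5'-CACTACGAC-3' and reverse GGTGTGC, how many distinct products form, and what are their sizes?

Two products: 78 bp, 23 bp

The forward primer CACTACGAC matches the top strand at positions 6–14, 61–69.
The reverse primer's reverse complement is GCACACC, matching at positions 77–83.
Each forward site pairs with the reverse site to give a product ending at position 83: sizes 78, 23 bp.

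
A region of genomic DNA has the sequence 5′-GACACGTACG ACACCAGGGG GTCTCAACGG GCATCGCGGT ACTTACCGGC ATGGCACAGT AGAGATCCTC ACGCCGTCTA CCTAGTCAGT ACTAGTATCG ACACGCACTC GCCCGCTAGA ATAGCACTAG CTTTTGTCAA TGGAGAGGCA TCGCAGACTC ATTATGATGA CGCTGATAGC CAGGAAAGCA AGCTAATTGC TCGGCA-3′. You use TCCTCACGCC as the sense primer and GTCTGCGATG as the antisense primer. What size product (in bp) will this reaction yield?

93 bp

The forward primer matches the template at positions 66–75.
The reverse primer's reverse complement is CATCGCAGAC, which matches the template at positions 149–158.
The product runs from position 66 to position 158, so its length is 158 − 66 + 1 = 93 bp.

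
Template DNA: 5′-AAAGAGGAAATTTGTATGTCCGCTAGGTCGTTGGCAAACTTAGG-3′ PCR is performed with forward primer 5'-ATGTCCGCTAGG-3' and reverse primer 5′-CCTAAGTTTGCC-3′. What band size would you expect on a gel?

Forward primer ATGTCCGCTAGG is found on the top strand at positions 16–27.
Taking the reverse complement of CCTAAGTTTGCC gives GGCAAACTTAGG, found at positions 33–44 on the template; the primer anneals here to the top strand with its 3' end pointing upstream.
Product length = (reverse-primer end) − (forward-primer start) + 1 = 44 − 16 + 1 = 29 bp.

29 bp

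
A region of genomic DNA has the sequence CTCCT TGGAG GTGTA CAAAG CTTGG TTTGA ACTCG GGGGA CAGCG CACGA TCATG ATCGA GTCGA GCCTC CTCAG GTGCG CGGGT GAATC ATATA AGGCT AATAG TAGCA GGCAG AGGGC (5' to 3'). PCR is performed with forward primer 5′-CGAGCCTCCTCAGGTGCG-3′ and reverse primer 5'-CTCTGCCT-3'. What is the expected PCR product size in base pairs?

The forward primer matches the template at positions 63–80.
The reverse primer's reverse complement is AGGCAGAG, which matches the template at positions 110–117.
Product length = (reverse-primer end) − (forward-primer start) + 1 = 117 − 63 + 1 = 55 bp.

55 bp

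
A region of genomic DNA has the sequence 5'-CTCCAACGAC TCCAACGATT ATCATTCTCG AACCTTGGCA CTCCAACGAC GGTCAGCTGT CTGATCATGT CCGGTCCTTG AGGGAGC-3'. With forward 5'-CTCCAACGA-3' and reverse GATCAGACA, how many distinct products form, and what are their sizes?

The forward primer CTCCAACGA matches the top strand at positions 1–9, 10–18, 41–49.
The reverse primer's reverse complement is TGTCTGATC, matching at positions 58–66.
Each forward site pairs with the reverse site to give a product ending at position 66: sizes 66, 57, 26 bp.

Three products: 66 bp, 57 bp, 26 bp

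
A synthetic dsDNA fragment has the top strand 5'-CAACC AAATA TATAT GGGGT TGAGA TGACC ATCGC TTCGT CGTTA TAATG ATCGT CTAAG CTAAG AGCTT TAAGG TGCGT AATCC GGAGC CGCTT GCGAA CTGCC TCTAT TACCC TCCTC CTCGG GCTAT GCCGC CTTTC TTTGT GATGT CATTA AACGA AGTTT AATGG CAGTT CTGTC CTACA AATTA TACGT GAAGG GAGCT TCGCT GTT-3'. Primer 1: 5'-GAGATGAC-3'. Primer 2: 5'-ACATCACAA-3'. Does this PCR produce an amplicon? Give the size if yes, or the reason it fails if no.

Yes — a 129 bp product.

Primer 1 (GAGATGAC) matches the top strand at positions 22–29; it acts as a forward primer.
Primer 2's reverse complement is TTGTGATGT, matching the top strand at positions 142–150; it acts as a reverse primer.
The 3' ends face each other across positions 22–150, giving a 129 bp product.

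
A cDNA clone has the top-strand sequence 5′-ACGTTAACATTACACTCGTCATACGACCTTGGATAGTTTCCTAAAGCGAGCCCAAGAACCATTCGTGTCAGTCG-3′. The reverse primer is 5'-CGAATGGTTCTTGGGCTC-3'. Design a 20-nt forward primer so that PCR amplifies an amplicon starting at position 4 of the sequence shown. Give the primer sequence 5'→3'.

The reverse primer's reverse complement GAGCCCAAGAACCATTCG matches the template at positions 48–65; the product starts at position 4.
The forward primer is identical to the top strand over positions 4–23: TTAACATTACACTCGTCATA.

5'-TTAACATTACACTCGTCATA-3'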